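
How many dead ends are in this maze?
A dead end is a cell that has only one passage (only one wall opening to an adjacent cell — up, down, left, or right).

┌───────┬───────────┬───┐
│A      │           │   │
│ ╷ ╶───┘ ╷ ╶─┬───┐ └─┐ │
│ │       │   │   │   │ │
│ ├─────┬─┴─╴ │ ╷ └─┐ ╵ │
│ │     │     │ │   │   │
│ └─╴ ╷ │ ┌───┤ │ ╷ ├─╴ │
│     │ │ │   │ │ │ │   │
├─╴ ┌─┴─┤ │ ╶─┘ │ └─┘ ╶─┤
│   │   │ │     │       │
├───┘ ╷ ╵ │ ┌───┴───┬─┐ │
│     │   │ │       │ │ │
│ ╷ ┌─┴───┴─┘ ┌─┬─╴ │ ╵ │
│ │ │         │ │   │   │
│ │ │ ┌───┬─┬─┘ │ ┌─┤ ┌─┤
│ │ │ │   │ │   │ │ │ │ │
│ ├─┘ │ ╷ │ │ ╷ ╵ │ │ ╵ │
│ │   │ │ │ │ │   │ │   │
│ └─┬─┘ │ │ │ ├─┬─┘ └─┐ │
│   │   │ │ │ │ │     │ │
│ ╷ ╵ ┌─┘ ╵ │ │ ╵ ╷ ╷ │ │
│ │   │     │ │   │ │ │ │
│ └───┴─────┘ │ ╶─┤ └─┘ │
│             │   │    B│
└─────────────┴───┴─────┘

Checking each cell for number of passages:

Dead ends found at positions:
  (0, 3)
  (0, 10)
  (2, 1)
  (3, 3)
  (3, 6)
  (3, 9)
  (4, 0)
  (5, 5)
  (5, 10)
  (6, 7)
  (7, 1)
  (7, 5)
  (7, 9)
  (7, 11)
  (8, 1)
  (9, 7)
  (10, 3)
  (10, 10)
  (11, 8)
Total dead ends: 19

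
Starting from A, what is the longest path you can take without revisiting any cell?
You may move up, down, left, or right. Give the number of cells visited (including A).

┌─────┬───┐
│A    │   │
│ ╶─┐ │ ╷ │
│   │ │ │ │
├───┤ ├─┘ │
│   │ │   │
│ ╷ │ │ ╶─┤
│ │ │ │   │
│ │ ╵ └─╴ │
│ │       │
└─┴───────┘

Finding longest simple path using DFS:
Start: (0, 0)
Longest path visits 17 cells
Path: A → right → right → down → down → down → down → right → right → up → left → up → right → up → up → left → down

Solution:

┌─────┬───┐
│A → ↓│↓ ↰│
│ ╶─┐ │ ╷ │
│   │↓│B│↑│
├───┤ ├─┘ │
│   │↓│↱ ↑│
│ ╷ │ │ ╶─┤
│ │ │↓│↑ ↰│
│ │ ╵ └─╴ │
│ │  ↳ → ↑│
└─┴───────┘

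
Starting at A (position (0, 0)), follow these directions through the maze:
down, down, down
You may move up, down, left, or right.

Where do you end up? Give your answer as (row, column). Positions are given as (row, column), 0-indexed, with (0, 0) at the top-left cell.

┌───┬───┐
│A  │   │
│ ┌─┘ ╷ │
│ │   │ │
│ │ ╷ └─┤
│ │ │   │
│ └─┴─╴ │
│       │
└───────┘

Following directions step by step:
Start: (0, 0)
  down: (0, 0) → (1, 0)
  down: (1, 0) → (2, 0)
  down: (2, 0) → (3, 0)
Final position: (3, 0)

Path taken:

┌───┬───┐
│A  │   │
│ ┌─┘ ╷ │
│↓│   │ │
│ │ ╷ └─┤
│↓│ │   │
│ └─┴─╴ │
│B      │
└───────┘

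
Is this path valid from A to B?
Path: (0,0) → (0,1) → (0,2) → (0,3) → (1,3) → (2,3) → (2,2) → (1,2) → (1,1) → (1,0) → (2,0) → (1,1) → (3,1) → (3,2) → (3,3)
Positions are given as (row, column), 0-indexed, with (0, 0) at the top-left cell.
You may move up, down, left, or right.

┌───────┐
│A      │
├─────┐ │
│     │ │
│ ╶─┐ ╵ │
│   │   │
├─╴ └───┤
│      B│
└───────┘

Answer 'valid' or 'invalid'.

Checking path validity:
Result: Invalid move at step 11: cannot move from (2, 0) to (1, 1).

invalid

Correct solution:

┌───────┐
│A → → ↓│
├─────┐ │
│↓ ← ↰│↓│
│ ╶─┐ ╵ │
│↳ ↓│↑ ↲│
├─╴ └───┤
│  ↳ → B│
└───────┘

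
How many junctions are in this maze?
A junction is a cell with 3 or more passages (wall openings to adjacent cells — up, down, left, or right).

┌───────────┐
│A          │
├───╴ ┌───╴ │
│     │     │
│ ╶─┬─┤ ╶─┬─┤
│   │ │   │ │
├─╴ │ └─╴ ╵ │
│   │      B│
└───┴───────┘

Checking each cell for number of passages:

Junctions found (3+ passages):
  (0, 2): 3 passages
  (3, 4): 3 passages
Total junctions: 2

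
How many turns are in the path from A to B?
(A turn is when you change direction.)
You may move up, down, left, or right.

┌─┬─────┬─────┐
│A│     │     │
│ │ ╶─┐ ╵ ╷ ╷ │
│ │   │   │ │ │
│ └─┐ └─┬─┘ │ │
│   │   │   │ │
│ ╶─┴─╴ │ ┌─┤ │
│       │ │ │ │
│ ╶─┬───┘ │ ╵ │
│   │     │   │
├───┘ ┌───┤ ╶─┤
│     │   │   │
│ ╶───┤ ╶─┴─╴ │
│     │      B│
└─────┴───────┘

Directions: down, down, down, right, right, right, up, left, up, left, up, right, right, down, right, up, right, right, down, down, down, down, left, down, right, down
Number of turns: 16

Solution:

┌─┬─────┬─────┐
│A│↱ → ↓│↱ → ↓│
│ │ ╶─┐ ╵ ╷ ╷ │
│↓│↑ ↰│↳ ↑│ │↓│
│ └─┐ └─┬─┘ │ │
│↓  │↑ ↰│   │↓│
│ ╶─┴─╴ │ ┌─┤ │
│↳ → → ↑│ │ │↓│
│ ╶─┬───┘ │ ╵ │
│   │     │↓ ↲│
├───┘ ┌───┤ ╶─┤
│     │   │↳ ↓│
│ ╶───┤ ╶─┴─╴ │
│     │      B│
└─────┴───────┘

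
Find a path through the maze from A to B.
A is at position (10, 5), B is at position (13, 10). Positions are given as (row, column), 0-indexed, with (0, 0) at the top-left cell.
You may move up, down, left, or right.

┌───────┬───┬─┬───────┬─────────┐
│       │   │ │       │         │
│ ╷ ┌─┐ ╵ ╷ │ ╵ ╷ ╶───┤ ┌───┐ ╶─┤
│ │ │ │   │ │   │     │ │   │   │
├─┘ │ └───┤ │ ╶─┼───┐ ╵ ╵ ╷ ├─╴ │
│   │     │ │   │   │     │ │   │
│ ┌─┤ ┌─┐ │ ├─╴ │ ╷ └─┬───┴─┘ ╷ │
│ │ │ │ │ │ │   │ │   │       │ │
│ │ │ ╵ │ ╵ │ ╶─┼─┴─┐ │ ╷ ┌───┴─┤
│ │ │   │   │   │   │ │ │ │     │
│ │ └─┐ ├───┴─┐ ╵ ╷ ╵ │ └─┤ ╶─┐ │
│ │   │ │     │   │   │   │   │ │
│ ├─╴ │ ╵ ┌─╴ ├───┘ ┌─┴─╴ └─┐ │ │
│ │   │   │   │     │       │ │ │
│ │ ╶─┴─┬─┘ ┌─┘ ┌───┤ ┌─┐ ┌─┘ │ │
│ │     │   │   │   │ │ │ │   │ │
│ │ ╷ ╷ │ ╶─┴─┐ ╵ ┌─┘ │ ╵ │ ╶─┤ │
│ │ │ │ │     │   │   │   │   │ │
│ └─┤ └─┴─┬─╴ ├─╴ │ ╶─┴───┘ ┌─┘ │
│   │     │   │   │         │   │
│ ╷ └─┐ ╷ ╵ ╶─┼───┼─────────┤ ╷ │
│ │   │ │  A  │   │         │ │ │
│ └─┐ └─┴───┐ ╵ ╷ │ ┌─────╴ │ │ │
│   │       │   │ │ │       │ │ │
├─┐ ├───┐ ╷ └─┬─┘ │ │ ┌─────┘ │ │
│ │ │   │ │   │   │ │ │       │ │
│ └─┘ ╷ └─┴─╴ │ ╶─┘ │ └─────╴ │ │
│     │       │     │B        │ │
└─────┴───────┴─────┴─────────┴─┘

Finding the shortest path from (10, 5) to (13, 10):
Path length: 24 steps
Directions: right → down → right → up → right → down → down → left → down → right → right → up → up → up → right → right → right → right → down → left → left → left → down → down

Solution:

┌───────┬───┬─┬───────┬─────────┐
│       │   │ │       │         │
│ ╷ ┌─┐ ╵ ╷ │ ╵ ╷ ╶───┤ ┌───┐ ╶─┤
│ │ │ │   │ │   │     │ │   │   │
├─┘ │ └───┤ │ ╶─┼───┐ ╵ ╵ ╷ ├─╴ │
│   │     │ │   │   │     │ │   │
│ ┌─┤ ┌─┐ │ ├─╴ │ ╷ └─┬───┴─┘ ╷ │
│ │ │ │ │ │ │   │ │   │       │ │
│ │ │ ╵ │ ╵ │ ╶─┼─┴─┐ │ ╷ ┌───┴─┤
│ │ │   │   │   │   │ │ │ │     │
│ │ └─┐ ├───┴─┐ ╵ ╷ ╵ │ └─┤ ╶─┐ │
│ │   │ │     │   │   │   │   │ │
│ ├─╴ │ ╵ ┌─╴ ├───┘ ┌─┴─╴ └─┐ │ │
│ │   │   │   │     │       │ │ │
│ │ ╶─┴─┬─┘ ┌─┘ ┌───┤ ┌─┐ ┌─┘ │ │
│ │     │   │   │   │ │ │ │   │ │
│ │ ╷ ╷ │ ╶─┴─┐ ╵ ┌─┘ │ ╵ │ ╶─┤ │
│ │ │ │ │     │   │   │   │   │ │
│ └─┤ └─┴─┬─╴ ├─╴ │ ╶─┴───┘ ┌─┘ │
│   │     │   │   │         │   │
│ ╷ └─┐ ╷ ╵ ╶─┼───┼─────────┤ ╷ │
│ │   │ │  A ↓│↱ ↓│↱ → → → ↓│ │ │
│ └─┐ └─┴───┐ ╵ ╷ │ ┌─────╴ │ │ │
│   │       │↳ ↑│↓│↑│↓ ← ← ↲│ │ │
├─┐ ├───┐ ╷ └─┬─┘ │ │ ┌─────┘ │ │
│ │ │   │ │   │↓ ↲│↑│↓│       │ │
│ └─┘ ╷ └─┴─╴ │ ╶─┘ │ └─────╴ │ │
│     │       │↳ → ↑│B        │ │
└─────┴───────┴─────┴─────────┴─┘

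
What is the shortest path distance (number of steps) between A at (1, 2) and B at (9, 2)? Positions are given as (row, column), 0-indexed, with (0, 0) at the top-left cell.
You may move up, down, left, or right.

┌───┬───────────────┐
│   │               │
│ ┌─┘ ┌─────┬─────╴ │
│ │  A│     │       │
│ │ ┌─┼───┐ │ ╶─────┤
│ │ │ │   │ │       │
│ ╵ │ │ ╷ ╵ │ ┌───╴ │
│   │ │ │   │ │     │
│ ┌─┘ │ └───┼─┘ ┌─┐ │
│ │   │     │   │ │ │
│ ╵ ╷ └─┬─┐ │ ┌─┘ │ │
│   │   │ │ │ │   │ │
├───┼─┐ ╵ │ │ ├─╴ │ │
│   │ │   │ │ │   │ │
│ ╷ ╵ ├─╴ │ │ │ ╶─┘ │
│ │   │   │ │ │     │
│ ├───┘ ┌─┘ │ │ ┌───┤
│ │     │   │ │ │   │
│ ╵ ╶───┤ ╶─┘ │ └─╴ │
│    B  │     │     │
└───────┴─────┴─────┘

Finding path from (1, 2) to (9, 2):
Path: (1,2) → (1,1) → (2,1) → (3,1) → (3,0) → (4,0) → (5,0) → (5,1) → (4,1) → (4,2) → (5,2) → (5,3) → (6,3) → (6,4) → (7,4) → (7,3) → (8,3) → (8,2) → (8,1) → (9,1) → (9,2)
Distance: 20 steps

Solution:

┌───┬───────────────┐
│   │               │
│ ┌─┘ ┌─────┬─────╴ │
│ │↓ A│     │       │
│ │ ┌─┼───┐ │ ╶─────┤
│ │↓│ │   │ │       │
│ ╵ │ │ ╷ ╵ │ ┌───╴ │
│↓ ↲│ │ │   │ │     │
│ ┌─┘ │ └───┼─┘ ┌─┐ │
│↓│↱ ↓│     │   │ │ │
│ ╵ ╷ └─┬─┐ │ ┌─┘ │ │
│↳ ↑│↳ ↓│ │ │ │   │ │
├───┼─┐ ╵ │ │ ├─╴ │ │
│   │ │↳ ↓│ │ │   │ │
│ ╷ ╵ ├─╴ │ │ │ ╶─┘ │
│ │   │↓ ↲│ │ │     │
│ ├───┘ ┌─┘ │ │ ┌───┤
│ │↓ ← ↲│   │ │ │   │
│ ╵ ╶───┤ ╶─┘ │ └─╴ │
│  ↳ B  │     │     │
└───────┴─────┴─────┘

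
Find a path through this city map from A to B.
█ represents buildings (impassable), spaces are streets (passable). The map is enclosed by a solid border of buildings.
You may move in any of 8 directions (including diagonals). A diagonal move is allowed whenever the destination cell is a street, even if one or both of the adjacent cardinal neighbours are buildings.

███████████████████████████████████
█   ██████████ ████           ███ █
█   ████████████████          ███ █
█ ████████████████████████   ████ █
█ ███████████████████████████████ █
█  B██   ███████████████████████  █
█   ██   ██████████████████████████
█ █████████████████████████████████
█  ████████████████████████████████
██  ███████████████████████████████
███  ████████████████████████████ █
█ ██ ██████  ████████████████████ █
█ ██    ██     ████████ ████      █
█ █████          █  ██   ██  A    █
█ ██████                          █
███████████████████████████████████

Finding the shortest path from A to B:
Movement: 8-directional
Path length: 31 steps
Directions: left → left → down-left → left → left → left → left → left → left → left → left → left → left → left → left → left → left → left → left → left → left → up-left → up-left → left → up-left → up → up-left → up-left → up-left → up-right → up-right

Solution:

███████████████████████████████████
█   ██████████ ████           ███ █
█   ████████████████          ███ █
█ ████████████████████████   ████ █
█ ███████████████████████████████ █
█  B██   ███████████████████████  █
█ ↗ ██   ██████████████████████████
█↗█████████████████████████████████
█ ↖████████████████████████████████
██ ↖███████████████████████████████
███ ↖████████████████████████████ █
█ ██↑██████  ████████████████████ █
█ ██ ↖← ██     ████████ ████      █
█ █████↖         █  ██   ██↙←A    █
█ ██████↖←←←←←←←←←←←←←←←←←←       █
███████████████████████████████████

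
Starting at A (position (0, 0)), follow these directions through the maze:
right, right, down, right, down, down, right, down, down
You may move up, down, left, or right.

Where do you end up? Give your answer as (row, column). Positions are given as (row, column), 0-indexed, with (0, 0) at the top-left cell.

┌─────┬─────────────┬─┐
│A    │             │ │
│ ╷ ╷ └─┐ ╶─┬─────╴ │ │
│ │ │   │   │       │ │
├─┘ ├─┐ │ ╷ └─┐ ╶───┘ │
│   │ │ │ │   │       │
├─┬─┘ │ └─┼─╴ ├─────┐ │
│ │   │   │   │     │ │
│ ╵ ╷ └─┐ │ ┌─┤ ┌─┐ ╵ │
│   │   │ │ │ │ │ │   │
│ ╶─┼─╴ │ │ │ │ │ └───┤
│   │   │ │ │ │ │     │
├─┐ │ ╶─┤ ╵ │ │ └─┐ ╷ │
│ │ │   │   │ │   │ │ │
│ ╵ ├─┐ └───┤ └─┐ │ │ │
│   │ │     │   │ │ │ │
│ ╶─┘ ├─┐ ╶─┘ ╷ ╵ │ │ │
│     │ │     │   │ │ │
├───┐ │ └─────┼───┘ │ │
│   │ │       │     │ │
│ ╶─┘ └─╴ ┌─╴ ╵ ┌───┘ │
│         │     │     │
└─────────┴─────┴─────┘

Following directions step by step:
Start: (0, 0)
  right: (0, 0) → (0, 1)
  right: (0, 1) → (0, 2)
  down: (0, 2) → (1, 2)
  right: (1, 2) → (1, 3)
  down: (1, 3) → (2, 3)
  down: (2, 3) → (3, 3)
  right: (3, 3) → (3, 4)
  down: (3, 4) → (4, 4)
  down: (4, 4) → (5, 4)
Final position: (5, 4)

Path taken:

┌─────┬─────────────┬─┐
│A → ↓│             │ │
│ ╷ ╷ └─┐ ╶─┬─────╴ │ │
│ │ │↳ ↓│   │       │ │
├─┘ ├─┐ │ ╷ └─┐ ╶───┘ │
│   │ │↓│ │   │       │
├─┬─┘ │ └─┼─╴ ├─────┐ │
│ │   │↳ ↓│   │     │ │
│ ╵ ╷ └─┐ │ ┌─┤ ┌─┐ ╵ │
│   │   │↓│ │ │ │ │   │
│ ╶─┼─╴ │ │ │ │ │ └───┤
│   │   │B│ │ │ │     │
├─┐ │ ╶─┤ ╵ │ │ └─┐ ╷ │
│ │ │   │   │ │   │ │ │
│ ╵ ├─┐ └───┤ └─┐ │ │ │
│   │ │     │   │ │ │ │
│ ╶─┘ ├─┐ ╶─┘ ╷ ╵ │ │ │
│     │ │     │   │ │ │
├───┐ │ └─────┼───┘ │ │
│   │ │       │     │ │
│ ╶─┘ └─╴ ┌─╴ ╵ ┌───┘ │
│         │     │     │
└─────────┴─────┴─────┘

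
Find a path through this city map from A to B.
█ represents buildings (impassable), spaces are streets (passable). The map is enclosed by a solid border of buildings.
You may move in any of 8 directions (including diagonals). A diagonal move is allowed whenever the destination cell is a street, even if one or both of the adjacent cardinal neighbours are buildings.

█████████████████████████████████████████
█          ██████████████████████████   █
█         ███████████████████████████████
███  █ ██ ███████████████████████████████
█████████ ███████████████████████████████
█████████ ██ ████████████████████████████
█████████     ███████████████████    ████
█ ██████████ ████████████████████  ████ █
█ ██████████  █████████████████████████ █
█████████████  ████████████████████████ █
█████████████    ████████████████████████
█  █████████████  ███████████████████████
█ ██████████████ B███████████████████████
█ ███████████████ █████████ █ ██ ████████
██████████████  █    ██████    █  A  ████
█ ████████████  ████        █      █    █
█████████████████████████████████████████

Finding the shortest path from A to B:
Movement: 8-directional
Path length: 18 steps
Directions: left → left → down-left → left → left → up-left → left → down-left → left → left → left → left → left → left → up-left → left → up-left → up

Solution:

█████████████████████████████████████████
█          ██████████████████████████   █
█         ███████████████████████████████
███  █ ██ ███████████████████████████████
█████████ ███████████████████████████████
█████████ ██ ████████████████████████████
█████████     ███████████████████    ████
█ ██████████ ████████████████████  ████ █
█ ██████████  █████████████████████████ █
█████████████  ████████████████████████ █
█████████████    ████████████████████████
█  █████████████  ███████████████████████
█ ██████████████ B███████████████████████
█ ███████████████↑█████████ █ ██ ████████
██████████████  █ ↖← ██████↙←  █↙←A  ████
█ ████████████  ████↖←←←←←← █↖←←   █    █
█████████████████████████████████████████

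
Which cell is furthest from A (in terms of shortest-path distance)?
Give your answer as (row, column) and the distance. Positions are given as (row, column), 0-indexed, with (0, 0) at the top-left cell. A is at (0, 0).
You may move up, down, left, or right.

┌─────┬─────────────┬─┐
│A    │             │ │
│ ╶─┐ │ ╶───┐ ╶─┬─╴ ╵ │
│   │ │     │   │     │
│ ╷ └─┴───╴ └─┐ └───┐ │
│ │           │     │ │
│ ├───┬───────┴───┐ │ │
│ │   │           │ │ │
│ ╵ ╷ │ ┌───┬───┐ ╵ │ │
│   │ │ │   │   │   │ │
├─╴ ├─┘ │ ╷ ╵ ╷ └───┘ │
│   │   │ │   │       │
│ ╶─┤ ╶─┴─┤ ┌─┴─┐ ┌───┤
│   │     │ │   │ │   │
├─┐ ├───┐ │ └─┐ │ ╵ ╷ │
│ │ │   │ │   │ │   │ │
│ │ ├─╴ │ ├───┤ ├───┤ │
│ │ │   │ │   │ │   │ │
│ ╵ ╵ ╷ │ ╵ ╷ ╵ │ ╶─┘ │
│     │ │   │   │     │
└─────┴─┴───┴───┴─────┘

Computing BFS distances from A to all cells:
Furthest cell: (6, 6)
Distance: 46 steps

Path from A to the furthest cell:

┌─────┬─────────────┬─┐
│A    │↱ → → ↓      │ │
│ ╶─┐ │ ╶───┐ ╶─┬─╴ ╵ │
│↳ ↓│ │↑ ← ↰│↳ ↓│     │
│ ╷ └─┴───╴ └─┐ └───┐ │
│ │↳ → → → ↑  │↳ → ↓│ │
│ ├───┬───────┴───┐ │ │
│ │   │↓ ← ← ← ← ↰│↓│ │
│ ╵ ╷ │ ┌───┬───┐ ╵ │ │
│   │ │↓│   │   │↑ ↲│ │
├─╴ ├─┘ │ ╷ ╵ ╷ └───┘ │
│   │↓ ↲│ │   │       │
│ ╶─┤ ╶─┴─┤ ┌─┴─┐ ┌───┤
│   │↳ → ↓│ │B ↰│ │   │
├─┐ ├───┐ │ └─┐ │ ╵ ╷ │
│ │ │   │↓│   │↑│   │ │
│ │ ├─╴ │ ├───┤ ├───┤ │
│ │ │   │↓│↱ ↓│↑│   │ │
│ ╵ ╵ ╷ │ ╵ ╷ ╵ │ ╶─┘ │
│     │ │↳ ↑│↳ ↑│     │
└─────┴─┴───┴───┴─────┘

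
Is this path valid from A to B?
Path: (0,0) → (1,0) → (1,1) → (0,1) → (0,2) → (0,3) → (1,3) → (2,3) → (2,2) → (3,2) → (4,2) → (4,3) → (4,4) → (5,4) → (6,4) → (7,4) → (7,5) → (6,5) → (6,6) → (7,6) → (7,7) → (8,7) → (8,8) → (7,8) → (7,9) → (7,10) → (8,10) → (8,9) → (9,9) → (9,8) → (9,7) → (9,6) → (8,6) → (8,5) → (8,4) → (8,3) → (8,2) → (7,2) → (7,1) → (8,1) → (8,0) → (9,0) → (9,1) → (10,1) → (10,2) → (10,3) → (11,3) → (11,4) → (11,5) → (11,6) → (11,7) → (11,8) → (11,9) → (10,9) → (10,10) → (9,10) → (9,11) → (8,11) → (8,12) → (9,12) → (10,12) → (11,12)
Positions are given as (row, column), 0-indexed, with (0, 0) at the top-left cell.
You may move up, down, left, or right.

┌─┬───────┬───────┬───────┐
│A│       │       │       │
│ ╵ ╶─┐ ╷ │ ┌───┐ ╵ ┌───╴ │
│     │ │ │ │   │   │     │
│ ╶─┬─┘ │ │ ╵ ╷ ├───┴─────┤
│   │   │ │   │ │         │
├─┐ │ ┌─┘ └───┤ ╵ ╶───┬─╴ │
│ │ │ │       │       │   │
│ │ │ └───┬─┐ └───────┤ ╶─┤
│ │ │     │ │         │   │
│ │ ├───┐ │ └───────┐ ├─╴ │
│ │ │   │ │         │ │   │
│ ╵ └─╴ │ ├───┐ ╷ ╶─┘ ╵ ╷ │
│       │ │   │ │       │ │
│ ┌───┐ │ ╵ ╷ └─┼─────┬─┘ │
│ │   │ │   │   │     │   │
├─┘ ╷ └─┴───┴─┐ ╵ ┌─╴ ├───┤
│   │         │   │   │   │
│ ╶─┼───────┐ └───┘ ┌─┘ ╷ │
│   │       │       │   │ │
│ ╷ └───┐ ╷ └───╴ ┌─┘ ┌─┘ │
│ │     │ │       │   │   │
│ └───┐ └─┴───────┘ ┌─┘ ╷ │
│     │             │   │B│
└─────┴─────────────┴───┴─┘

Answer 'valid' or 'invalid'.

Checking path validity:
Result: All consecutive moves are passable.

valid

Correct solution:

┌─┬───────┬───────┬───────┐
│A│↱ → ↓  │       │       │
│ ╵ ╶─┐ ╷ │ ┌───┐ ╵ ┌───╴ │
│↳ ↑  │↓│ │ │   │   │     │
│ ╶─┬─┘ │ │ ╵ ╷ ├───┴─────┤
│   │↓ ↲│ │   │ │         │
├─┐ │ ┌─┘ └───┤ ╵ ╶───┬─╴ │
│ │ │↓│       │       │   │
│ │ │ └───┬─┐ └───────┤ ╶─┤
│ │ │↳ → ↓│ │         │   │
│ │ ├───┐ │ └───────┐ ├─╴ │
│ │ │   │↓│         │ │   │
│ ╵ └─╴ │ ├───┐ ╷ ╶─┘ ╵ ╷ │
│       │↓│↱ ↓│ │       │ │
│ ┌───┐ │ ╵ ╷ └─┼─────┬─┘ │
│ │↓ ↰│ │↳ ↑│↳ ↓│↱ → ↓│   │
├─┘ ╷ └─┴───┴─┐ ╵ ┌─╴ ├───┤
│↓ ↲│↑ ← ← ← ↰│↳ ↑│↓ ↲│↱ ↓│
│ ╶─┼───────┐ └───┘ ┌─┘ ╷ │
│↳ ↓│       │↑ ← ← ↲│↱ ↑│↓│
│ ╷ └───┐ ╷ └───╴ ┌─┘ ┌─┘ │
│ │↳ → ↓│ │       │↱ ↑│  ↓│
│ └───┐ └─┴───────┘ ┌─┘ ╷ │
│     │↳ → → → → → ↑│   │B│
└─────┴─────────────┴───┴─┘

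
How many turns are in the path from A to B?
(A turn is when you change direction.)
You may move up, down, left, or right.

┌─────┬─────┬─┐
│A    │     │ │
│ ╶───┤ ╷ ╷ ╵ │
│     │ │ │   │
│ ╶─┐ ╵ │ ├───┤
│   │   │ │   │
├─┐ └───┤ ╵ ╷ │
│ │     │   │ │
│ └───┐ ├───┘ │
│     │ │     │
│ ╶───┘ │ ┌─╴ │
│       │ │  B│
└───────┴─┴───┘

Directions: down, right, right, down, right, up, up, right, down, down, down, right, up, right, down, down, down
Number of turns: 10

Solution:

┌─────┬─────┬─┐
│A    │↱ ↓  │ │
│ ╶───┤ ╷ ╷ ╵ │
│↳ → ↓│↑│↓│   │
│ ╶─┐ ╵ │ ├───┤
│   │↳ ↑│↓│↱ ↓│
├─┐ └───┤ ╵ ╷ │
│ │     │↳ ↑│↓│
│ └───┐ ├───┘ │
│     │ │    ↓│
│ ╶───┘ │ ┌─╴ │
│       │ │  B│
└───────┴─┴───┘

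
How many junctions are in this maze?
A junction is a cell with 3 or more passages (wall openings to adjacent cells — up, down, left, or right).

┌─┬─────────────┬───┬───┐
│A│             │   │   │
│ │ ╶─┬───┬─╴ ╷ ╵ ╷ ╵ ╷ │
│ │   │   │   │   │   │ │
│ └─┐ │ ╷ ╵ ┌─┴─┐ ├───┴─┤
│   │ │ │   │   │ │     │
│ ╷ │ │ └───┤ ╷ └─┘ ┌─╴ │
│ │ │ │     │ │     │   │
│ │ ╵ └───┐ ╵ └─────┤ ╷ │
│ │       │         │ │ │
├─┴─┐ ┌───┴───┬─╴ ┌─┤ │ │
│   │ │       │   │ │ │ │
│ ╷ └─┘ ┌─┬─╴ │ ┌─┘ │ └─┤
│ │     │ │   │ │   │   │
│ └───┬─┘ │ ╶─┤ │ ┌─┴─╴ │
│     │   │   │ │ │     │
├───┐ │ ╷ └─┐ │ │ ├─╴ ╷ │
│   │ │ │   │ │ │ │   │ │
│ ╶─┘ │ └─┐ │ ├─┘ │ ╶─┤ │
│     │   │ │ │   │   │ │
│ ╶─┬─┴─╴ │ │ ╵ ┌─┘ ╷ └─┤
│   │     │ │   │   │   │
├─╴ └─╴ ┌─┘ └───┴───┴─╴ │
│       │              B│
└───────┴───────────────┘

Checking each cell for number of passages:

Junctions found (3+ passages):
  (0, 6): 3 passages
  (1, 8): 3 passages
  (2, 0): 3 passages
  (3, 11): 3 passages
  (4, 2): 4 passages
  (4, 6): 3 passages
  (4, 8): 3 passages
  (7, 4): 3 passages
  (7, 10): 3 passages
  (7, 11): 3 passages
  (9, 0): 3 passages
  (9, 9): 3 passages
  (10, 3): 3 passages
  (11, 1): 3 passages
  (11, 5): 3 passages
Total junctions: 15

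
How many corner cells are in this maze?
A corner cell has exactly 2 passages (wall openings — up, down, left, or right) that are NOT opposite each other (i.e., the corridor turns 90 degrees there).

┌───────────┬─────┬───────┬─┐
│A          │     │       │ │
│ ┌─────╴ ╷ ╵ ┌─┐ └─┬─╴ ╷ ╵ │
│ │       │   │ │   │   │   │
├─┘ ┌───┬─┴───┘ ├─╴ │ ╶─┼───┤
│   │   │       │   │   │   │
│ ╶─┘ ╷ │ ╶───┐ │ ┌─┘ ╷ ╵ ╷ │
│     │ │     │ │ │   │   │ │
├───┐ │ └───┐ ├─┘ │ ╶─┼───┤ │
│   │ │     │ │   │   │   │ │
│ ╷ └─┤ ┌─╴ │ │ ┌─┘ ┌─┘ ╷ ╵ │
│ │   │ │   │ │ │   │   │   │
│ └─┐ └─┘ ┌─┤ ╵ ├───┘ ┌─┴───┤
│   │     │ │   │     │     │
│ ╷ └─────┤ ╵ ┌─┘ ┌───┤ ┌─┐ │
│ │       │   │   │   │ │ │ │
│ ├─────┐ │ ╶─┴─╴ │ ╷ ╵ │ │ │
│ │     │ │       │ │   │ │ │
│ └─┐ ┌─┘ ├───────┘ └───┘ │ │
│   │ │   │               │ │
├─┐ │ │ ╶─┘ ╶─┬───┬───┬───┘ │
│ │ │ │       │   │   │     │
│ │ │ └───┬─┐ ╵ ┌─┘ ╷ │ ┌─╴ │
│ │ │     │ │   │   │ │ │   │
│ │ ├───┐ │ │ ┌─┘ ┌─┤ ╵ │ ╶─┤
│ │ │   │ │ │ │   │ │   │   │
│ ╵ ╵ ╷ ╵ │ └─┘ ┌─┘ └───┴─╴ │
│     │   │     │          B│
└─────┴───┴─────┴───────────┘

Counting corner cells (2 non-opposite passages):
Total corners: 99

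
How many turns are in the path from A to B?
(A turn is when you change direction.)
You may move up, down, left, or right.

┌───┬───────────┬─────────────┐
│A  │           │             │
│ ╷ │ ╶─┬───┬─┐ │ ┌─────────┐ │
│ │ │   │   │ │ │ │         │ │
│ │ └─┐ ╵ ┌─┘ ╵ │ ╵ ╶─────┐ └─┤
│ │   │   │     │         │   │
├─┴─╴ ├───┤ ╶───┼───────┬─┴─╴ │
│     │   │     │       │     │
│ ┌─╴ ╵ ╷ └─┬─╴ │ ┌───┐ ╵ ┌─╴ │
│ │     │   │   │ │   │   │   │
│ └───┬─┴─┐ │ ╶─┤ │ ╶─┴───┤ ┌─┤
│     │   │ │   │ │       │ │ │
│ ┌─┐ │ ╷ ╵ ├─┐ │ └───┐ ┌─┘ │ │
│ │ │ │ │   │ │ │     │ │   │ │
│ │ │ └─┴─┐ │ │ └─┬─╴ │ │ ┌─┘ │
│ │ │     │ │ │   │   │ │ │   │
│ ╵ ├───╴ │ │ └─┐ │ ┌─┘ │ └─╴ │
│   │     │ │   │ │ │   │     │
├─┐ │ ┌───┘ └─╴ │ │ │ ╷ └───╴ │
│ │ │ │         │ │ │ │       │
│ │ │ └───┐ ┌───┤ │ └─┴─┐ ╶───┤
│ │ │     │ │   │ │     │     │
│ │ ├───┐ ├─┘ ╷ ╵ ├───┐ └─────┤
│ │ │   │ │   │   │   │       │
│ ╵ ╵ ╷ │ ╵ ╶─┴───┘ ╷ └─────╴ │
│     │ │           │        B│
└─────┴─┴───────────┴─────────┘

Directions: right, down, down, right, down, left, left, down, down, right, right, down, down, right, right, down, left, left, down, down, right, right, down, down, right, right, right, right, right, up, right, down, right, right, right, right
Number of turns: 18

Solution:

┌───┬───────────┬─────────────┐
│A ↓│           │             │
│ ╷ │ ╶─┬───┬─┐ │ ┌─────────┐ │
│ │↓│   │   │ │ │ │         │ │
│ │ └─┐ ╵ ┌─┘ ╵ │ ╵ ╶─────┐ └─┤
│ │↳ ↓│   │     │         │   │
├─┴─╴ ├───┤ ╶───┼───────┬─┴─╴ │
│↓ ← ↲│   │     │       │     │
│ ┌─╴ ╵ ╷ └─┬─╴ │ ┌───┐ ╵ ┌─╴ │
│↓│     │   │   │ │   │   │   │
│ └───┬─┴─┐ │ ╶─┤ │ ╶─┴───┤ ┌─┤
│↳ → ↓│   │ │   │ │       │ │ │
│ ┌─┐ │ ╷ ╵ ├─┐ │ └───┐ ┌─┘ │ │
│ │ │↓│ │   │ │ │     │ │   │ │
│ │ │ └─┴─┐ │ │ └─┬─╴ │ │ ┌─┘ │
│ │ │↳ → ↓│ │ │   │   │ │ │   │
│ ╵ ├───╴ │ │ └─┐ │ ┌─┘ │ └─╴ │
│   │↓ ← ↲│ │   │ │ │   │     │
├─┐ │ ┌───┘ └─╴ │ │ │ ╷ └───╴ │
│ │ │↓│         │ │ │ │       │
│ │ │ └───┐ ┌───┤ │ └─┴─┐ ╶───┤
│ │ │↳ → ↓│ │   │ │     │     │
│ │ ├───┐ ├─┘ ╷ ╵ ├───┐ └─────┤
│ │ │   │↓│   │   │↱ ↓│       │
│ ╵ ╵ ╷ │ ╵ ╶─┴───┘ ╷ └─────╴ │
│     │ │↳ → → → → ↑│↳ → → → B│
└─────┴─┴───────────┴─────────┘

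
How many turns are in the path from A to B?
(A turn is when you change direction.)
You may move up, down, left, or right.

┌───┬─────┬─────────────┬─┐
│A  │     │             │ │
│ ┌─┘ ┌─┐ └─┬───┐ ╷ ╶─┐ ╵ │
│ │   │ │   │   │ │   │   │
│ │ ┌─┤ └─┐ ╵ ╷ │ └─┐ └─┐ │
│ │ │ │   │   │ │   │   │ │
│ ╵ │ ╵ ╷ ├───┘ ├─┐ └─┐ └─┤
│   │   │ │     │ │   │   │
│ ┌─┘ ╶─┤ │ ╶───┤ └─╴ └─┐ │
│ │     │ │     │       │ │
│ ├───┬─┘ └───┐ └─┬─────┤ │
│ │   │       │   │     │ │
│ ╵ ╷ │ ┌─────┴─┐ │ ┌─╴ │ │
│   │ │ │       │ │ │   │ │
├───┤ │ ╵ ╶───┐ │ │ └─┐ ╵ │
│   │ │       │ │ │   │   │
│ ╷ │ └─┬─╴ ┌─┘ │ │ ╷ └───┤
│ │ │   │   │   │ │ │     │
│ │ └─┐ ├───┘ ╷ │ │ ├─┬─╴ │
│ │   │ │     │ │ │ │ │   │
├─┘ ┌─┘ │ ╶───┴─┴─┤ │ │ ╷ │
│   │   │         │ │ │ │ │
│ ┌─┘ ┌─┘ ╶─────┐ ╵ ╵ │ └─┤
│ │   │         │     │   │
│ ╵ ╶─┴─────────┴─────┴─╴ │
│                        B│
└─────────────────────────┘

Directions: down, down, down, down, down, down, right, up, right, down, down, down, right, down, down, left, down, left, down, right, right, right, right, right, right, right, right, right, right, right
Number of turns: 11

Solution:

┌───┬─────┬─────────────┬─┐
│A  │     │             │ │
│ ┌─┘ ┌─┐ └─┬───┐ ╷ ╶─┐ ╵ │
│↓│   │ │   │   │ │   │   │
│ │ ┌─┤ └─┐ ╵ ╷ │ └─┐ └─┐ │
│↓│ │ │   │   │ │   │   │ │
│ ╵ │ ╵ ╷ ├───┘ ├─┐ └─┐ └─┤
│↓  │   │ │     │ │   │   │
│ ┌─┘ ╶─┤ │ ╶───┤ └─╴ └─┐ │
│↓│     │ │     │       │ │
│ ├───┬─┘ └───┐ └─┬─────┤ │
│↓│↱ ↓│       │   │     │ │
│ ╵ ╷ │ ┌─────┴─┐ │ ┌─╴ │ │
│↳ ↑│↓│ │       │ │ │   │ │
├───┤ │ ╵ ╶───┐ │ │ └─┐ ╵ │
│   │↓│       │ │ │   │   │
│ ╷ │ └─┬─╴ ┌─┘ │ │ ╷ └───┤
│ │ │↳ ↓│   │   │ │ │     │
│ │ └─┐ ├───┘ ╷ │ │ ├─┬─╴ │
│ │   │↓│     │ │ │ │ │   │
├─┘ ┌─┘ │ ╶───┴─┴─┤ │ │ ╷ │
│   │↓ ↲│         │ │ │ │ │
│ ┌─┘ ┌─┘ ╶─────┐ ╵ ╵ │ └─┤
│ │↓ ↲│         │     │   │
│ ╵ ╶─┴─────────┴─────┴─╴ │
│  ↳ → → → → → → → → → → B│
└─────────────────────────┘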